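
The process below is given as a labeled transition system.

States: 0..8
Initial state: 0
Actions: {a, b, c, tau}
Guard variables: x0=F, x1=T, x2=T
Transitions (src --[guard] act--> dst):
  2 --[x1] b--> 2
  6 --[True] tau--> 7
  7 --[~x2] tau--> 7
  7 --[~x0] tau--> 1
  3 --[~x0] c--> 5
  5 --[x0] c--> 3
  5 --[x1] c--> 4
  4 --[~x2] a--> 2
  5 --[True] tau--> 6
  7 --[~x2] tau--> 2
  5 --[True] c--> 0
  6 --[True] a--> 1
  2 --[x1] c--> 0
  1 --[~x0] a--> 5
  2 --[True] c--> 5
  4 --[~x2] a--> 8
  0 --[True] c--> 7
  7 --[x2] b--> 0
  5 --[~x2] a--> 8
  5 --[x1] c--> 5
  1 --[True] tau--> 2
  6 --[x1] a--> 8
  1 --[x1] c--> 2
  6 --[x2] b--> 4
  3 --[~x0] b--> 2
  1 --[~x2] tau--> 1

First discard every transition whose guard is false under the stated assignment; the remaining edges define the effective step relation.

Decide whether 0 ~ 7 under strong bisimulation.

Answer: NOT BISIMILAR

Analysis:
Refine partition for ~:
  π0 = {{0,1,2,3,4,5,6,7,8}}
  π1 = {{0},{1},{2,3},{4,8},{5},{6},{7}}
  π2 = {{0},{1},{2},{3},{4,8},{5},{6},{7}}
8 equivalence class(es) (converged in 3)
0∈{0}, 7∈{7}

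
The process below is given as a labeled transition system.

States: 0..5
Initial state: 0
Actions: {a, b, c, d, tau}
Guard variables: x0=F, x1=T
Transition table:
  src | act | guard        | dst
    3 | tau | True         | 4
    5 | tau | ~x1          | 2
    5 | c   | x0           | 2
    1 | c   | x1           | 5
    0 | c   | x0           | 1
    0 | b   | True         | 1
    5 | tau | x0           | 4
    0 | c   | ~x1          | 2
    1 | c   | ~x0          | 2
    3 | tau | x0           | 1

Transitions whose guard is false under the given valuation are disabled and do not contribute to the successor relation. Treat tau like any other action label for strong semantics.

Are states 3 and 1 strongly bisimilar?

Compute ~ classes (split until stable):
  round 0: {{0,1,2,3,4,5}}
  round 1: {{0},{1},{2,4,5},{3}}
stable after 2 split(s): 4 block(s)
3∈{3}, 1∈{1}

Answer: NOT BISIMILAR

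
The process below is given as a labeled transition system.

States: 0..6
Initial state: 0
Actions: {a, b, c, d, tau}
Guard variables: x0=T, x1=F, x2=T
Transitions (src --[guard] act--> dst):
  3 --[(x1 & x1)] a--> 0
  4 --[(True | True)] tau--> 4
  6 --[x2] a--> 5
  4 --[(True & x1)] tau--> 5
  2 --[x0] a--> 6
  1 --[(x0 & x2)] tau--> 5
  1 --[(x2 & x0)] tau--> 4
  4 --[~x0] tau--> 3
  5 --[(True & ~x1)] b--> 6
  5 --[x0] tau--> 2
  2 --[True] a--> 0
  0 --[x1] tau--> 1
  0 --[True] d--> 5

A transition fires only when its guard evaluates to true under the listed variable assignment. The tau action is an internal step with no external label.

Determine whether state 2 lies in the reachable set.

9 transition(s) survive guard evaluation.
depth 0: {0}
depth 1: {5}  total {0,5}
depth 2: {2,6}  total {0,2,5,6}
R = {0,2,5,6}
witness 2: d·tau

Answer: REACHABLE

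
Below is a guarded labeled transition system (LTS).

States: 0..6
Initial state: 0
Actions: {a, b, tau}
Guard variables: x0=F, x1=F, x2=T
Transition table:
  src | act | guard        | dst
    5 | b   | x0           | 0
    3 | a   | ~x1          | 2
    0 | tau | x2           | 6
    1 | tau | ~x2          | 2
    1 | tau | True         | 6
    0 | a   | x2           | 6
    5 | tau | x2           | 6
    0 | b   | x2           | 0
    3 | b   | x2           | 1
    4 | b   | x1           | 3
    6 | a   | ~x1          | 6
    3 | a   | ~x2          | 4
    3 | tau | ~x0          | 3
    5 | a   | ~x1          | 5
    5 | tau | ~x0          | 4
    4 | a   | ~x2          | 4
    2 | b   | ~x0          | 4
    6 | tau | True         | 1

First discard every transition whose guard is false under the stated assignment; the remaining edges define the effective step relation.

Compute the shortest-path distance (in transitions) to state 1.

Answer: 2

Analysis:
BFS to 1:
  Layer 0: {0}
  Layer 1: {6}
  Layer 2: {1}
depth(1)=2, e.g. a·tau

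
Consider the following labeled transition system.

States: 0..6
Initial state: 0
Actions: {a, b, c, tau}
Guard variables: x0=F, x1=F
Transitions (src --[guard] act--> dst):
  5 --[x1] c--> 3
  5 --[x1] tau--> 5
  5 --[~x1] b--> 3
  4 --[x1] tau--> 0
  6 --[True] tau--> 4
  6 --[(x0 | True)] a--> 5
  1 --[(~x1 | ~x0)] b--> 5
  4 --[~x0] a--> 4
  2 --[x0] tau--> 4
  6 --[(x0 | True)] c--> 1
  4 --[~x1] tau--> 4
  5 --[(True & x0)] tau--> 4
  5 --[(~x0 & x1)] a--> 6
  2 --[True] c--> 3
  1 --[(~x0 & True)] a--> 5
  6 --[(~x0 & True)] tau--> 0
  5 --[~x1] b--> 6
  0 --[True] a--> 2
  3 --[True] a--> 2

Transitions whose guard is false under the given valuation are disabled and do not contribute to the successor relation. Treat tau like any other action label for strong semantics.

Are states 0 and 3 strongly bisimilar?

Answer: BISIMILAR

Trace:
Bisimulation quotient by refinement:
  π0 = {{0,1,2,3,4,5,6}}
  π1 = {{0,3},{1},{2},{4},{5},{6}}
stable after 2 split(s): 6 block(s)
0∈{0,3}, 3∈{0,3}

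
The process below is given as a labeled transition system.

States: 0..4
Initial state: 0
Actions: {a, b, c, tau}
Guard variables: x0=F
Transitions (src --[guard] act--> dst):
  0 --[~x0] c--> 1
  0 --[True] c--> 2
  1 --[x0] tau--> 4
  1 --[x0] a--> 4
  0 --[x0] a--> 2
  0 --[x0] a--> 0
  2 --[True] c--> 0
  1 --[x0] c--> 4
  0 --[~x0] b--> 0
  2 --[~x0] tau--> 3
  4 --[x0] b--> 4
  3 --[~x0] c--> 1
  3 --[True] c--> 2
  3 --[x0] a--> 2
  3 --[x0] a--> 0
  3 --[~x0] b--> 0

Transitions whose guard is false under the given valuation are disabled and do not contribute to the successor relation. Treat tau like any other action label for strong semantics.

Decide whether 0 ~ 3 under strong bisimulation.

Bisimulation quotient by refinement:
  P[0] = {{0,1,2,3,4}}
  P[1] = {{0,3},{1,4},{2}}
3 equivalence class(es) (converged in 2)
0∈{0,3}, 3∈{0,3}

Answer: BISIMILAR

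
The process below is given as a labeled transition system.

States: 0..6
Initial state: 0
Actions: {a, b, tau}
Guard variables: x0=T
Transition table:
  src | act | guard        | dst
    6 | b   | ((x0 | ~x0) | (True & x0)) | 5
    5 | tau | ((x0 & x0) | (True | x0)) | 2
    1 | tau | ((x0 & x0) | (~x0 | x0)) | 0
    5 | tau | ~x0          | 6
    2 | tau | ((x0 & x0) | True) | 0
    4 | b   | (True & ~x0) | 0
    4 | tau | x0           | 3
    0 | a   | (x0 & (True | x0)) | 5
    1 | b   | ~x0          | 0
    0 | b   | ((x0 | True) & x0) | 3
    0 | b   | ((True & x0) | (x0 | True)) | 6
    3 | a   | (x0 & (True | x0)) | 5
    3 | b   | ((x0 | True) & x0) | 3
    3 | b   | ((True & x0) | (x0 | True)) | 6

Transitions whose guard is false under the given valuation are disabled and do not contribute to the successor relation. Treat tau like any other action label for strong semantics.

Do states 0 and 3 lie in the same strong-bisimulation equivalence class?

Refine partition for ~:
  π0 = {{0,1,2,3,4,5,6}}
  π1 = {{0,3},{1,2,4,5},{6}}
  π2 = {{0,3},{1,2,4},{5},{6}}
Fixed point at round 3; 4 class(es).
class of 0: {0,3}; class of 3: {0,3}

Answer: BISIMILAR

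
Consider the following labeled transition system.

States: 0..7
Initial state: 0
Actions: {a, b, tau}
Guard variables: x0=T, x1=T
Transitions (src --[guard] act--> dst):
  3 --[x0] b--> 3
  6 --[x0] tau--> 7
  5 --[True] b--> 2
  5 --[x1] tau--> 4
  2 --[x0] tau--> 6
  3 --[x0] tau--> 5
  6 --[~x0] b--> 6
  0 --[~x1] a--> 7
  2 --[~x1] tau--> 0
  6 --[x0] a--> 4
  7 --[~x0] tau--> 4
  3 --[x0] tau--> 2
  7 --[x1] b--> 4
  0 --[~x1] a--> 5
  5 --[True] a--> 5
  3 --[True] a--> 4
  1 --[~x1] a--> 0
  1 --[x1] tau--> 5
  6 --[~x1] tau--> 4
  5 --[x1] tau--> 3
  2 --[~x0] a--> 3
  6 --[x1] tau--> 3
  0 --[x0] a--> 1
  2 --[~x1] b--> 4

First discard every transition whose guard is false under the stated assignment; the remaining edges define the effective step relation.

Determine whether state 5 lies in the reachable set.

Answer: REACHABLE

Analysis:
15 transition(s) survive guard evaluation.
depth 0: {0}
depth 1: {1}  cumulative {0,1}
depth 2: {5}  cumulative {0,1,5}
depth 3: {2,3,4}  cumulative {0,1,2,3,4,5}
depth 4: {6}  cumulative {0,1,2,3,4,5,6}
depth 5: {7}  cumulative {0,1,2,3,4,5,6,7}
Reachable = {0,1,2,3,4,5,6,7}
witness 5: a·tau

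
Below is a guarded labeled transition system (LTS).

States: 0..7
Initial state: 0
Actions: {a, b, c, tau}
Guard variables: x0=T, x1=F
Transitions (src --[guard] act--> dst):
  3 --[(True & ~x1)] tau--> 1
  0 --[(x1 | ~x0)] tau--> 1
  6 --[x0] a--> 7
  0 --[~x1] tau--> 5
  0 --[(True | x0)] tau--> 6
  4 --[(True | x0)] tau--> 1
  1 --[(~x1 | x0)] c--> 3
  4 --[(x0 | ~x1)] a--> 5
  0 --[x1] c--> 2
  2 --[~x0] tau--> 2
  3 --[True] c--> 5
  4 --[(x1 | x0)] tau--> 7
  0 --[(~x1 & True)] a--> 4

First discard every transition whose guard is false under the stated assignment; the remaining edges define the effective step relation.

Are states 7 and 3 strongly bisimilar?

Answer: NOT BISIMILAR

Working:
Refine partition for ~:
  round 0: {{0,1,2,3,4,5,6,7}}
  round 1: {{0,4},{1},{2,5,7},{3},{6}}
  round 2: {{0},{1},{2,5,7},{3},{4},{6}}
Fixed point at round 3; 6 class(es).
[7]={2,5,7}  [3]={3}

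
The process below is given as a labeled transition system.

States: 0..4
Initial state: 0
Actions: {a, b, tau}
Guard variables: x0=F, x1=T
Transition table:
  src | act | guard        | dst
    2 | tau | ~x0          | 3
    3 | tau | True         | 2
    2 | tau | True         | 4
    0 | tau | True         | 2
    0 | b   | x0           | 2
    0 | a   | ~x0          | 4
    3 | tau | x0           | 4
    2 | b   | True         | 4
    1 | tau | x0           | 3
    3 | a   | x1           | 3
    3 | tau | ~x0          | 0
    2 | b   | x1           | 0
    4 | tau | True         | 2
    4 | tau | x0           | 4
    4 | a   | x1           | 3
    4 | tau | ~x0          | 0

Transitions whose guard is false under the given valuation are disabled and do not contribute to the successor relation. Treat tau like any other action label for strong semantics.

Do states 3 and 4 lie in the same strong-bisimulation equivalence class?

Compute ~ classes (split until stable):
  round 0: {{0,1,2,3,4}}
  round 1: {{0,3,4},{1},{2}}
  round 2: {{0},{1},{2},{3,4}}
4 equivalence class(es) (converged in 3)
3∈{3,4}, 4∈{3,4}

Answer: BISIMILAR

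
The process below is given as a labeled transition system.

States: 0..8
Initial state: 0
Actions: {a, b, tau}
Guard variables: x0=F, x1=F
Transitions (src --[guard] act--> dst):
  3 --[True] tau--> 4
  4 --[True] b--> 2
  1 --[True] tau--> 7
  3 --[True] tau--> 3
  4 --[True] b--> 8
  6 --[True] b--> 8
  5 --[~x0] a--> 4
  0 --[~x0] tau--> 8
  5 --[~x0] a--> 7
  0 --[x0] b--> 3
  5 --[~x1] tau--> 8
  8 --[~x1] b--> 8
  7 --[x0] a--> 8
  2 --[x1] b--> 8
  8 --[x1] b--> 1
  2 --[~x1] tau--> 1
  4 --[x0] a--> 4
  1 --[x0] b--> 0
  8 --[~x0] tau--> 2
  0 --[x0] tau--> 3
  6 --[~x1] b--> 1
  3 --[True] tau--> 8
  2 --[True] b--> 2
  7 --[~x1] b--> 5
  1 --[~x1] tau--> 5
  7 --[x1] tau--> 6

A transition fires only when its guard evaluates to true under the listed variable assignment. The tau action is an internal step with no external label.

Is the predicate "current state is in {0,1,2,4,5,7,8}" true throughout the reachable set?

Safe = {0,1,2,4,5,7,8}
Reachable = {0,1,2,4,5,7,8}
  0: safe
  1: safe
  2: safe
  4: safe
  5: safe
  7: safe
  8: safe

Answer: INVARIANT HOLDS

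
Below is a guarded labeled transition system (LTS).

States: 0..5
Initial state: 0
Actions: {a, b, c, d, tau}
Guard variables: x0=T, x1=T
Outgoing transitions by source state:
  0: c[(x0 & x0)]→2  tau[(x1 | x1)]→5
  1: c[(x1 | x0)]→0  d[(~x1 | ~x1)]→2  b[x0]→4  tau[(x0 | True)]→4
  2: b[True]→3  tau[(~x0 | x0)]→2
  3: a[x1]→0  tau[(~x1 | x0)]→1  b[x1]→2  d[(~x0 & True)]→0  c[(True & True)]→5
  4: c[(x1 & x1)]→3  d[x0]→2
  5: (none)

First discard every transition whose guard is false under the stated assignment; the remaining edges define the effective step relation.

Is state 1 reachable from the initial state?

Answer: REACHABLE

Analysis:
After dropping false guards: 13 live edges.
depth 0: {0}
depth 1: {2,5}  total {0,2,5}
depth 2: {3}  total {0,2,3,5}
depth 3: {1}  total {0,1,2,3,5}
depth 4: {4}  total {0,1,2,3,4,5}
R = {0,1,2,3,4,5}
trace reaching 1: c·b·tau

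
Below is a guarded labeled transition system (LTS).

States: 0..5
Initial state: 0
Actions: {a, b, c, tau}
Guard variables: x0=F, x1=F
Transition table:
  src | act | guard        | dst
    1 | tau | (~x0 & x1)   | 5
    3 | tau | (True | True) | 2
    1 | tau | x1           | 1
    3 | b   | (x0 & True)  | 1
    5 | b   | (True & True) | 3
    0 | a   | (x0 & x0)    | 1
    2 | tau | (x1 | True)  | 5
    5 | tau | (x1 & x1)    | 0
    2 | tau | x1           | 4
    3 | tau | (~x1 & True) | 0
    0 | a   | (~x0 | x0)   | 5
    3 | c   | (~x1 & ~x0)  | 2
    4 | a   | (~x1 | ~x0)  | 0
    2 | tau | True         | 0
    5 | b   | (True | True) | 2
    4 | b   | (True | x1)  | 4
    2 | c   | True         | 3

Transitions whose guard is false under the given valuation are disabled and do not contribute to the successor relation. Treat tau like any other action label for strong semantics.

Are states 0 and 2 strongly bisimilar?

Bisimulation quotient by refinement:
  round 0: {{0,1,2,3,4,5}}
  round 1: {{0},{1},{2,3},{4},{5}}
  round 2: {{0},{1},{2},{3},{4},{5}}
stable after 3 split(s): 6 block(s)
class of 0: {0}; class of 2: {2}

Answer: NOT BISIMILAR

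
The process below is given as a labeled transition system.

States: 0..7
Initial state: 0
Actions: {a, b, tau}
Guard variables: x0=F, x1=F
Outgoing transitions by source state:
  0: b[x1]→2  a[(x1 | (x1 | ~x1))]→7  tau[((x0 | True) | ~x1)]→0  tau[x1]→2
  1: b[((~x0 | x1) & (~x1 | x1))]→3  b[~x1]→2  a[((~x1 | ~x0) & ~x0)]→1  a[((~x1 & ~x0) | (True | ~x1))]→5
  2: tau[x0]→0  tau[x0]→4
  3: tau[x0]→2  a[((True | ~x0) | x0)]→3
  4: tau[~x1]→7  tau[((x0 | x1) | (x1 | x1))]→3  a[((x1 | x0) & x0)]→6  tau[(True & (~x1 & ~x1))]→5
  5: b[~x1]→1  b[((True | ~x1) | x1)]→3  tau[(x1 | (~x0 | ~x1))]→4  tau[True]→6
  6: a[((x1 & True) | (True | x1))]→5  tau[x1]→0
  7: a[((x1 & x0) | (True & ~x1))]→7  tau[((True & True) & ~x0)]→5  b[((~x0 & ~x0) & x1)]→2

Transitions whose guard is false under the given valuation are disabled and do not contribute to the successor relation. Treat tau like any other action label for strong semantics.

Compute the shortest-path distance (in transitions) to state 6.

Layered search for 6:
  L0 = {0}
  L1 = {7}
  L2 = {5}
  L3 = {1,3,4,6}
depth(6)=3, e.g. a·tau·tau

Answer: 3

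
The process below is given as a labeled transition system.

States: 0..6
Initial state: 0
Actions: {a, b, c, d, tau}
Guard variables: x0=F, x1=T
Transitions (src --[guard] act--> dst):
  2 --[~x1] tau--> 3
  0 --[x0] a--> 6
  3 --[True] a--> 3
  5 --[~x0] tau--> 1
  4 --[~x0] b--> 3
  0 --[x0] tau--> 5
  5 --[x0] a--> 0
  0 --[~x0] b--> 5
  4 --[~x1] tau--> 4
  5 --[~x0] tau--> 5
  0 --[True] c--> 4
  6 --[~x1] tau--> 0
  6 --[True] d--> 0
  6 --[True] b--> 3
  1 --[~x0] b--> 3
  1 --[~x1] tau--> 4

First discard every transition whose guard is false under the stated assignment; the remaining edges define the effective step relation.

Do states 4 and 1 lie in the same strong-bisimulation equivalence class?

Answer: BISIMILAR

Analysis:
Bisimulation quotient by refinement:
  round 0: {{0,1,2,3,4,5,6}}
  round 1: {{0},{1,4},{2},{3},{5},{6}}
stable after 2 split(s): 6 block(s)
[4]={1,4}  [1]={1,4}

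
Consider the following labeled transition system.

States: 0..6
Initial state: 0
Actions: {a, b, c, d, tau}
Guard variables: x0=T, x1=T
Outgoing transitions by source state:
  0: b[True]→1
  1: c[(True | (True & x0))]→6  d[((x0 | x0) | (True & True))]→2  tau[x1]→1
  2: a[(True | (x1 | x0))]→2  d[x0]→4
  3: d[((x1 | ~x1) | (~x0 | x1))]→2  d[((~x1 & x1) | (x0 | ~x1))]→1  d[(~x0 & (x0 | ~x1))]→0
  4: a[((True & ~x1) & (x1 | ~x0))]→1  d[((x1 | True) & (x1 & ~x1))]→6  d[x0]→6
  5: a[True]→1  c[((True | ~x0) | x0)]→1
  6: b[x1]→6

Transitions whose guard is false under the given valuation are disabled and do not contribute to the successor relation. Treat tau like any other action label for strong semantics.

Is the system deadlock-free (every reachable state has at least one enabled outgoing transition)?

Answer: DEADLOCK-FREE

Analysis:
Reachable = {0,1,2,4,6}
  0: b→1  [deg 1]
  1: c→6  d→2  tau→1  [deg 3]
  2: a→2  d→4  [deg 2]
  4: d→6  [deg 1]
  6: b→6  [deg 1]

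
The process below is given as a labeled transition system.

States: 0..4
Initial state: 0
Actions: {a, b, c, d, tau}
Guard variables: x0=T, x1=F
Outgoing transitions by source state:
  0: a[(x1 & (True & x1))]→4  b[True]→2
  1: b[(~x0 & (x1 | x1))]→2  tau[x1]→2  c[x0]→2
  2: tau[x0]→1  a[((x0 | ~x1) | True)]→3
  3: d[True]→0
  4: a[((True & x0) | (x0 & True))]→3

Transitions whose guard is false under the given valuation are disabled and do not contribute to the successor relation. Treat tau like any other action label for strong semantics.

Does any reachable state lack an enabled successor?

Reachable = {0,1,2,3}
  0: b→2  [deg 1]
  1: c→2  [deg 1]
  2: a→3  tau→1  [deg 2]
  3: d→0  [deg 1]

Answer: DEADLOCK-FREE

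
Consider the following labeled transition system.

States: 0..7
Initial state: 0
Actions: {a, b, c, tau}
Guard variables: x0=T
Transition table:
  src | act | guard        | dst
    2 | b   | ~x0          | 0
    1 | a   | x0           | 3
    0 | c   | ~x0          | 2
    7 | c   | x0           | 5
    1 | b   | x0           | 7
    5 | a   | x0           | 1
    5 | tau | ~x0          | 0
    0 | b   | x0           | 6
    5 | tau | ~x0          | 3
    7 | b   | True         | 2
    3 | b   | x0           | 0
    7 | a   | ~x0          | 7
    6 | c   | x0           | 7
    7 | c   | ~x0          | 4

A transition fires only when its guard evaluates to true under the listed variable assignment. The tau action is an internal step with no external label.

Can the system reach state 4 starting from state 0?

8 transition(s) survive guard evaluation.
Layer 0: {0}
Layer 1: {6}  now seen {0,6}
Layer 2: {7}  now seen {0,6,7}
Layer 3: {2,5}  now seen {0,2,5,6,7}
Layer 4: {1}  now seen {0,1,2,5,6,7}
Layer 5: {3}  now seen {0,1,2,3,5,6,7}
Reachable = {0,1,2,3,5,6,7}

Answer: UNREACHABLE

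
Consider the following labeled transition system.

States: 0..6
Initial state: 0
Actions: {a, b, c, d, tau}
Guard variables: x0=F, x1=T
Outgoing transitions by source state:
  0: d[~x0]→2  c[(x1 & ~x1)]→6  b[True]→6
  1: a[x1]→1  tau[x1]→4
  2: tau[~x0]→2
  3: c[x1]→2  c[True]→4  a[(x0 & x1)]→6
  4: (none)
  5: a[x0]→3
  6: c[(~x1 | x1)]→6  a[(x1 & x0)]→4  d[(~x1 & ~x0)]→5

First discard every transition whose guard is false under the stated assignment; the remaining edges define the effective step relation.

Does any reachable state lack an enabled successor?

Reach set: {0,2,6}
  0: b→6  d→2  [deg 2]
  2: tau→2  [deg 1]
  6: c→6  [deg 1]

Answer: DEADLOCK-FREE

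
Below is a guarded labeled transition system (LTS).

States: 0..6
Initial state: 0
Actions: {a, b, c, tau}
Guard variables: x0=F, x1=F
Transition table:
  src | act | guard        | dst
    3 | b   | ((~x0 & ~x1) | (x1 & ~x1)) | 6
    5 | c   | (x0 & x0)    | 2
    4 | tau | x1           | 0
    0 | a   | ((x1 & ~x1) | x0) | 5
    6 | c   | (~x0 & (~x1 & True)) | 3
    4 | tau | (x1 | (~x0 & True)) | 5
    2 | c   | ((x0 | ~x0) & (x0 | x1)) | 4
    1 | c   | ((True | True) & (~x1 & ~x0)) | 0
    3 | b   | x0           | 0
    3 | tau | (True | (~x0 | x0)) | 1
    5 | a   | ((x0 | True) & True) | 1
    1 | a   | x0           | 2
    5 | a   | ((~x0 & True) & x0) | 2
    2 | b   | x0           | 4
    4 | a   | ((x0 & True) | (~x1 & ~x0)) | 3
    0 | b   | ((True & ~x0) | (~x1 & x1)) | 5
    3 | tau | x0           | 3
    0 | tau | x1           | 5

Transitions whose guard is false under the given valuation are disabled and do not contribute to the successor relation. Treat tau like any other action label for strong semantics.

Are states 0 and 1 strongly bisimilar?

Answer: NOT BISIMILAR

Trace:
Refine partition for ~:
  P[0] = {{0,1,2,3,4,5,6}}
  P[1] = {{0},{1,6},{2},{3},{4},{5}}
  P[2] = {{0},{1},{2},{3},{4},{5},{6}}
Fixed point at round 3; 7 class(es).
class of 0: {0}; class of 1: {1}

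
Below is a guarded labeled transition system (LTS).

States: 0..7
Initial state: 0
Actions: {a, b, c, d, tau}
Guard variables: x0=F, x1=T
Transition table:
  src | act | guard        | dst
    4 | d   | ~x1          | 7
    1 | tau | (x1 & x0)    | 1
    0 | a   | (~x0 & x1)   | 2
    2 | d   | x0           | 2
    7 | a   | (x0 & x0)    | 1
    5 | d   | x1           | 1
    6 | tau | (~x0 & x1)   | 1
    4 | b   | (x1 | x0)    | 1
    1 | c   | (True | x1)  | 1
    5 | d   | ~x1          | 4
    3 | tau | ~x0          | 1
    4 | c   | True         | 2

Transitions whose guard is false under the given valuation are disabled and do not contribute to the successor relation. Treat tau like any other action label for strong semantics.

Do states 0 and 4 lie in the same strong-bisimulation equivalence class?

Compute ~ classes (split until stable):
  π0 = {{0,1,2,3,4,5,6,7}}
  π1 = {{0},{1},{2,7},{3,6},{4},{5}}
Fixed point at round 2; 6 class(es).
class of 0: {0}; class of 4: {4}

Answer: NOT BISIMILAR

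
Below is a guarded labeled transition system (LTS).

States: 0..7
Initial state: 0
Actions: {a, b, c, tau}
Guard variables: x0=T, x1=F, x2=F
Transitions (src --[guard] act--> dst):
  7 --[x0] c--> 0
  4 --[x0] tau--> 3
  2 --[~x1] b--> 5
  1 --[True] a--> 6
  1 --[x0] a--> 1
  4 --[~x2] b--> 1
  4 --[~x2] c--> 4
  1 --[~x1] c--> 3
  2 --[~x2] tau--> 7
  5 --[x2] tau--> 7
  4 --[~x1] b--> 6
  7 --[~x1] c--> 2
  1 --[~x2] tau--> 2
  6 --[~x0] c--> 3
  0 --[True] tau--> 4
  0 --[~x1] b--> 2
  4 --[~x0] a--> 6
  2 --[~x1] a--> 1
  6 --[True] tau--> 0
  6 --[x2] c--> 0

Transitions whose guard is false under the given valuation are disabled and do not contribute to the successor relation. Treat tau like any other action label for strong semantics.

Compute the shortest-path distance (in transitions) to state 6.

BFS to 6:
  L0 = {0}
  L1 = {2,4}
  L2 = {1,3,5,6,7}
6 enters at depth 2; path tau·b

Answer: 2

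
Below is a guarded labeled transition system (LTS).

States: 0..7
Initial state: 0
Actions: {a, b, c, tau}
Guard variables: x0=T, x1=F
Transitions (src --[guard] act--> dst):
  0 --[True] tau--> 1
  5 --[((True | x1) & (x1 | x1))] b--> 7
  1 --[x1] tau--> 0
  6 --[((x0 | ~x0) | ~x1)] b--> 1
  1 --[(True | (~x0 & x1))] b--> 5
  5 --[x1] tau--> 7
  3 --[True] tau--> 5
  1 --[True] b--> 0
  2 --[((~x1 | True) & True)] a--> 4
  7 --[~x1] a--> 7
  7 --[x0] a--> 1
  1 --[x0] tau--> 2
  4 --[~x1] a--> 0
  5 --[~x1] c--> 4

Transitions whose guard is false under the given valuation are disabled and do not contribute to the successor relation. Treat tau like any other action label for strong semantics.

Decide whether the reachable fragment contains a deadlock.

Reachable = {0,1,2,4,5}
  0: tau→1  [1 out]
  1: b→0  b→5  tau→2  [3 out]
  2: a→4  [1 out]
  4: a→0  [1 out]
  5: c→4  [1 out]

Answer: DEADLOCK-FREE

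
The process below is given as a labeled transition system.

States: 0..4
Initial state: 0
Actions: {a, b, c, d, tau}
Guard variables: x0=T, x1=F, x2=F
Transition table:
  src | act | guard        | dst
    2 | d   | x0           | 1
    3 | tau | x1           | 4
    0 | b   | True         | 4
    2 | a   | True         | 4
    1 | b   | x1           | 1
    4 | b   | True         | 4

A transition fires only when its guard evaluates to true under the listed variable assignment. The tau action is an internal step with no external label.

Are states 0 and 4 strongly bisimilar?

Answer: BISIMILAR

Working:
Refine partition for ~:
  P[0] = {{0,1,2,3,4}}
  P[1] = {{0,4},{1,3},{2}}
stable after 2 split(s): 3 block(s)
0∈{0,4}, 4∈{0,4}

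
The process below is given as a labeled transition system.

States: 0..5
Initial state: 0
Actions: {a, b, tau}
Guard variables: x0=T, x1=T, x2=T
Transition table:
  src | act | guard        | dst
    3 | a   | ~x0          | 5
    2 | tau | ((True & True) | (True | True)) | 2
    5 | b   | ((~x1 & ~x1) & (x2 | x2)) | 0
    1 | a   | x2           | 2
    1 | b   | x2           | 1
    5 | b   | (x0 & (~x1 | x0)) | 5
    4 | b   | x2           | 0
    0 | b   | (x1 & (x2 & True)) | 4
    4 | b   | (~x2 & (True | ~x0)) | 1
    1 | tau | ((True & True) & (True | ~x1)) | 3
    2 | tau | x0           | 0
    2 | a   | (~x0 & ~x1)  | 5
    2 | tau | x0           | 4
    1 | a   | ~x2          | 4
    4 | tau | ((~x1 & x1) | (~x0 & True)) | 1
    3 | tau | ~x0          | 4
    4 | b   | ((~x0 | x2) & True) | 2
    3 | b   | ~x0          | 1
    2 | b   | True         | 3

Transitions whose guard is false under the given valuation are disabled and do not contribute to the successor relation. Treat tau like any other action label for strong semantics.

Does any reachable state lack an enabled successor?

Answer: DEADLOCK at state 3

Analysis:
Reachable = {0,2,3,4}
  0: b→4  [1 exit(s)]
  2: b→3  tau→0  tau→2  tau→4  [4 exit(s)]
  3: ∅  [deadlock]
  4: b→0  b→2  [2 exit(s)]
Path to 3: b·b·b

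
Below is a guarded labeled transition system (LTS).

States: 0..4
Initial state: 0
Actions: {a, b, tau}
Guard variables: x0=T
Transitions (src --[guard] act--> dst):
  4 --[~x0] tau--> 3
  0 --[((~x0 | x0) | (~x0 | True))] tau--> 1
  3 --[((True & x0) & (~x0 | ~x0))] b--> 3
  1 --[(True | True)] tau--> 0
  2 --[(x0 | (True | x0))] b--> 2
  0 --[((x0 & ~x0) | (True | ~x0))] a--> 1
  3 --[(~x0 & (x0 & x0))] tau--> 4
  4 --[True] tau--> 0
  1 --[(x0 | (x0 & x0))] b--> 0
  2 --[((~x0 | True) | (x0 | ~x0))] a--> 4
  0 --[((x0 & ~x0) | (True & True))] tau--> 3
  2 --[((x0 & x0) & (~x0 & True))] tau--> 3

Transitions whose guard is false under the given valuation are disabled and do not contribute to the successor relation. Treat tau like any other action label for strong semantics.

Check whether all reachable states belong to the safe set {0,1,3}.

Allowed set {0,1,3}
Reach set: {0,1,3}
  0: ✓
  1: ✓
  3: ✓

Answer: INVARIANT HOLDS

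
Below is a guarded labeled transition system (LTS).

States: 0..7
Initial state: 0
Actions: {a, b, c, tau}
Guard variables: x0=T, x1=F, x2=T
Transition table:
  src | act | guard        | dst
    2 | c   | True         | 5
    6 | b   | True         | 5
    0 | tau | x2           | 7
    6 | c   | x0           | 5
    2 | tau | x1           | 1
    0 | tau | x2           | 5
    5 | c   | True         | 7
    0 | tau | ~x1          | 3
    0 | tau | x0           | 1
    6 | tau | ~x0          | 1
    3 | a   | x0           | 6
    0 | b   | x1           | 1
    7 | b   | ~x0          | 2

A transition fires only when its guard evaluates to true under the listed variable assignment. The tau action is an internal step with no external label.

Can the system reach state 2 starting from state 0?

9 transition(s) survive guard evaluation.
L0 = {0}
L1 = {1,3,5,7}  cumulative {0,1,3,5,7}
L2 = {6}  cumulative {0,1,3,5,6,7}
Reach set: {0,1,3,5,6,7}

Answer: UNREACHABLE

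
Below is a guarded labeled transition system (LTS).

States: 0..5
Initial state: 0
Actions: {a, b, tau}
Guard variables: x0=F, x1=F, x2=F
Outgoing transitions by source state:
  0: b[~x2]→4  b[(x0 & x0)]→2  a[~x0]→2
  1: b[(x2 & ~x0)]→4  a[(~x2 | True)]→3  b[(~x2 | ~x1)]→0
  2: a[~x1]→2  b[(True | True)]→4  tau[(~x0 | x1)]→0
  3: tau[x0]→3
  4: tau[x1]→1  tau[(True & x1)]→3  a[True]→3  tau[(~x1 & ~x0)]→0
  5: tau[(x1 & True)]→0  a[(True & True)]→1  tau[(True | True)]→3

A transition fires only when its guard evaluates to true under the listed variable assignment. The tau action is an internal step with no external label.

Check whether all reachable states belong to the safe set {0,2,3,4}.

Answer: INVARIANT HOLDS

Working:
Inv-set: {0,2,3,4}
R = {0,2,3,4}
  0: ok
  2: ok
  3: ok
  4: ok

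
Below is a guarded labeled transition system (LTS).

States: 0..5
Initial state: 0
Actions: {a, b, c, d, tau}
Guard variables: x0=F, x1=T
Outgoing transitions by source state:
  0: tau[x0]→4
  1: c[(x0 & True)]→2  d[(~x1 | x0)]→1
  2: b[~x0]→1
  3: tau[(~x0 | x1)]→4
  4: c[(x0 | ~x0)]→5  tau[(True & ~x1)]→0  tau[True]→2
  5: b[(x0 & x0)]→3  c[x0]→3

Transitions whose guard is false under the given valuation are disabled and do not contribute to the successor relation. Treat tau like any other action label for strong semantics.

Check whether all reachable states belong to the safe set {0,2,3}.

Allowed set {0,2,3}
Reachable = {0}
  0: ✓

Answer: INVARIANT HOLDS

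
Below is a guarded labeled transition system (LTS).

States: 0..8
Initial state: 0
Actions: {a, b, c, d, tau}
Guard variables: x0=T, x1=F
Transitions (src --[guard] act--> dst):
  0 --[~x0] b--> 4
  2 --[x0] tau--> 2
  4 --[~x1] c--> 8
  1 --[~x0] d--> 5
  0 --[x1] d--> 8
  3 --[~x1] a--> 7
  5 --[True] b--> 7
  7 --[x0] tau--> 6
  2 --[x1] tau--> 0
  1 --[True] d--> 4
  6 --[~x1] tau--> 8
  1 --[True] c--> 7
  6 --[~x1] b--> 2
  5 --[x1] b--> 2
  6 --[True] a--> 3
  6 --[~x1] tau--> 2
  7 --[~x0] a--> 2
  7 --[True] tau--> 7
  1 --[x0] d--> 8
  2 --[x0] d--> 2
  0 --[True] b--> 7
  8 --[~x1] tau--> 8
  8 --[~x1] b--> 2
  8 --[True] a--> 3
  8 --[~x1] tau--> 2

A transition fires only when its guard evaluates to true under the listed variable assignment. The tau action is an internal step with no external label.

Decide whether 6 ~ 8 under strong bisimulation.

Answer: BISIMILAR

Trace:
Bisimulation quotient by refinement:
  P[0] = {{0,1,2,3,4,5,6,7,8}}
  P[1] = {{0,5},{1},{2},{3},{4},{6,8},{7}}
Fixed point at round 2; 7 class(es).
6∈{6,8}, 8∈{6,8}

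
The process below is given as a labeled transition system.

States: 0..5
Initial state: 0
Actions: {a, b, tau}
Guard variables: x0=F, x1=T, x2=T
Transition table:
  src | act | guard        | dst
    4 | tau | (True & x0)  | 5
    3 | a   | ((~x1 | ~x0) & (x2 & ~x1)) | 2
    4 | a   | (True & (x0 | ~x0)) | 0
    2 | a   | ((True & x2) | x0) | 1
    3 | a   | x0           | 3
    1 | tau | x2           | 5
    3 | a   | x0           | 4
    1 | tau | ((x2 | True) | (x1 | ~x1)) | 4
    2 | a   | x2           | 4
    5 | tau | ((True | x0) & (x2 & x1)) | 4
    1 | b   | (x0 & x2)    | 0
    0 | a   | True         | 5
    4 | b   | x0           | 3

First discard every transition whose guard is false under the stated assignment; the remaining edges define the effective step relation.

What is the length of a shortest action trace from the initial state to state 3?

Answer: UNREACHABLE

Trace:
Breadth-first toward 3:
  depth 0: {0}
  depth 1: {5}
  depth 2: {4}
3 never appears.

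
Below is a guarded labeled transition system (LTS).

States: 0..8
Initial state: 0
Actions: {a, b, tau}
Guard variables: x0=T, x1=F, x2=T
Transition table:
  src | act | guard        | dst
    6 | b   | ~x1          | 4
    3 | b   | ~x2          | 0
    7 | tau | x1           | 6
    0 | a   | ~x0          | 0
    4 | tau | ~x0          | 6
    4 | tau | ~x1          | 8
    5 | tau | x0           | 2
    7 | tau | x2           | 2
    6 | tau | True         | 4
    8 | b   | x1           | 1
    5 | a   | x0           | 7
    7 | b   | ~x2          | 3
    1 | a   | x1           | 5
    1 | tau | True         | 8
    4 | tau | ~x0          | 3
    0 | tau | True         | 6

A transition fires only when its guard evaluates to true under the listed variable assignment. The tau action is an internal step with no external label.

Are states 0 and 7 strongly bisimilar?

Compute ~ classes (split until stable):
  round 0: {{0,1,2,3,4,5,6,7,8}}
  round 1: {{0,1,4,7},{2,3,8},{5},{6}}
  round 2: {{0},{1,4,7},{2,3,8},{5},{6}}
Fixed point at round 3; 5 class(es).
class of 0: {0}; class of 7: {1,4,7}

Answer: NOT BISIMILAR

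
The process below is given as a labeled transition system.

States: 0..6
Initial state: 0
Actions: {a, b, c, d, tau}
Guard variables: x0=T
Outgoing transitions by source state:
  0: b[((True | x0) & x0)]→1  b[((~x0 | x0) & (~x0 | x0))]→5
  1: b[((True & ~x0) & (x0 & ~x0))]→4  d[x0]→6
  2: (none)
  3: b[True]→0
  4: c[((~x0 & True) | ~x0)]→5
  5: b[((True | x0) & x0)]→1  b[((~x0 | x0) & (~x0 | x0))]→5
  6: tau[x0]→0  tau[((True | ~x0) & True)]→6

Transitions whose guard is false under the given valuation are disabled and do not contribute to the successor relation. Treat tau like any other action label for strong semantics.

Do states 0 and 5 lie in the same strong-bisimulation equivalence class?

Refine partition for ~:
  round 0: {{0,1,2,3,4,5,6}}
  round 1: {{0,3,5},{1},{2,4},{6}}
  round 2: {{0,5},{1},{2,4},{3},{6}}
stable after 3 split(s): 5 block(s)
0∈{0,5}, 5∈{0,5}

Answer: BISIMILAR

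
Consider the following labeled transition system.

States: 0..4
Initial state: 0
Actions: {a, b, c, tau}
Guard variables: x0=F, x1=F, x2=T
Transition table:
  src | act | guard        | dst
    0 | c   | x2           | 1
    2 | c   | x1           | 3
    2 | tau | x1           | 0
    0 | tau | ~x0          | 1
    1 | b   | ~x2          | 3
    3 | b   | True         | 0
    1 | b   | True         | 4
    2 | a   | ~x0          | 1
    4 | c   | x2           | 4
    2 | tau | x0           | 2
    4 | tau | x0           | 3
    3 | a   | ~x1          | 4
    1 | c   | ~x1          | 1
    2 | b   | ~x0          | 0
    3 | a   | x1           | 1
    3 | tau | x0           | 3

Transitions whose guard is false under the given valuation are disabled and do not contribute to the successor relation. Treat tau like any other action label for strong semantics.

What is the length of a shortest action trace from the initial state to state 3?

Answer: UNREACHABLE

Trace:
Layered search for 3:
  Layer 0: {0}
  Layer 1: {1}
  Layer 2: {4}
3 never appears.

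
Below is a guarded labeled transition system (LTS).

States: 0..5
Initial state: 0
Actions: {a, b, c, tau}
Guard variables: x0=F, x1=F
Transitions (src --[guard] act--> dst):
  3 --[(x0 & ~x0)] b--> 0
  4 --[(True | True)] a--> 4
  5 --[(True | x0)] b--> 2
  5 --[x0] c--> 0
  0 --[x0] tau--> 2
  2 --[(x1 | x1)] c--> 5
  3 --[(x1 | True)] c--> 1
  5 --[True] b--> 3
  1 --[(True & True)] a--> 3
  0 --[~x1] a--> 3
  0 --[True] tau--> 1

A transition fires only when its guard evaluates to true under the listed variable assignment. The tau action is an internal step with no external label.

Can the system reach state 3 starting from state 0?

Answer: REACHABLE

Working:
Guard filter leaves 7 enabled edge(s).
Layer 0: {0}
Layer 1: {1,3}  total {0,1,3}
R = {0,1,3}
trace reaching 3: a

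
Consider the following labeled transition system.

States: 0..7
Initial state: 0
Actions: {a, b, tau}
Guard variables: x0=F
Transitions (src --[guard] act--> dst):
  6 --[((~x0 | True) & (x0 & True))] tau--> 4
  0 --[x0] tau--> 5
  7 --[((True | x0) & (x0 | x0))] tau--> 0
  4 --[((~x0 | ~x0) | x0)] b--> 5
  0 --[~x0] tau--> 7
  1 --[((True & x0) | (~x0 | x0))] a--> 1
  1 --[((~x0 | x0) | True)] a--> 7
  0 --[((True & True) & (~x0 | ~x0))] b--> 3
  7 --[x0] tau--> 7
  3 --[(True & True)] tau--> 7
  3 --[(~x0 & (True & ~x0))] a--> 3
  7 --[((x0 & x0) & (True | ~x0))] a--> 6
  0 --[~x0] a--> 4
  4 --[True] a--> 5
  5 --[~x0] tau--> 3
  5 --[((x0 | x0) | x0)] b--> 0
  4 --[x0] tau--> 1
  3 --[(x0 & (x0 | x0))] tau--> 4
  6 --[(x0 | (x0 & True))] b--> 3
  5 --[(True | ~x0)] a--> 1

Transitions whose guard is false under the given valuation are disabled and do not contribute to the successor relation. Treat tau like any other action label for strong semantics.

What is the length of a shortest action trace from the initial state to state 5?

Answer: 2

Working:
Layered search for 5:
  L0 = {0}
  L1 = {3,4,7}
  L2 = {5}
5 enters at depth 2; path a·a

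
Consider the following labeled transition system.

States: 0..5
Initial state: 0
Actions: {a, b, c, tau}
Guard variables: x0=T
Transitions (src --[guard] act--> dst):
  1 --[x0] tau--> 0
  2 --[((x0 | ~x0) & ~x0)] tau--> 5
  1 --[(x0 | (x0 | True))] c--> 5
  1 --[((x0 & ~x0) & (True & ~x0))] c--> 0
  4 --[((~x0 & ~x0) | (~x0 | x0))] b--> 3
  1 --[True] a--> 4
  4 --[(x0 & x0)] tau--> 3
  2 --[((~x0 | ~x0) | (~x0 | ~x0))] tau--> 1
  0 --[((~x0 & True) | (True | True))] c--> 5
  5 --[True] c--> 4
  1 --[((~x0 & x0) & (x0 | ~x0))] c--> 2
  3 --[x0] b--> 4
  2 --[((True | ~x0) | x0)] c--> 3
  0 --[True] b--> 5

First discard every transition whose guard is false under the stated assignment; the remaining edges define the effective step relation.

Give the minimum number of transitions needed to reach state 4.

Answer: 2

Working:
Breadth-first toward 4:
  depth 0: {0}
  depth 1: {5}
  depth 2: {4}
depth(4)=2, e.g. b·c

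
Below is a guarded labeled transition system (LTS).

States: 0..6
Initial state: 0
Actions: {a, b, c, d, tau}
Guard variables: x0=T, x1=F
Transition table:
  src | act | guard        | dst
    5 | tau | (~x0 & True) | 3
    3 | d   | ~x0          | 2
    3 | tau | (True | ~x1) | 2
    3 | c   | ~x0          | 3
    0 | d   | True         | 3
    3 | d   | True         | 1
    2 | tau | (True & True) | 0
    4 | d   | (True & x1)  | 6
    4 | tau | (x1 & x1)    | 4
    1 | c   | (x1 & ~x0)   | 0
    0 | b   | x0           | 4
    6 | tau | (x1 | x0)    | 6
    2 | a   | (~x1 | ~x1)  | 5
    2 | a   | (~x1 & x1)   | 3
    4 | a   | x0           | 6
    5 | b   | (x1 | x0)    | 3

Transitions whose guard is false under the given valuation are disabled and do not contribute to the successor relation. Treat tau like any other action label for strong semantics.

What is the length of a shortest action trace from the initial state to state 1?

Answer: 2

Analysis:
Breadth-first toward 1:
  Layer 0: {0}
  Layer 1: {3,4}
  Layer 2: {1,2,6}
1 enters at depth 2; path d·d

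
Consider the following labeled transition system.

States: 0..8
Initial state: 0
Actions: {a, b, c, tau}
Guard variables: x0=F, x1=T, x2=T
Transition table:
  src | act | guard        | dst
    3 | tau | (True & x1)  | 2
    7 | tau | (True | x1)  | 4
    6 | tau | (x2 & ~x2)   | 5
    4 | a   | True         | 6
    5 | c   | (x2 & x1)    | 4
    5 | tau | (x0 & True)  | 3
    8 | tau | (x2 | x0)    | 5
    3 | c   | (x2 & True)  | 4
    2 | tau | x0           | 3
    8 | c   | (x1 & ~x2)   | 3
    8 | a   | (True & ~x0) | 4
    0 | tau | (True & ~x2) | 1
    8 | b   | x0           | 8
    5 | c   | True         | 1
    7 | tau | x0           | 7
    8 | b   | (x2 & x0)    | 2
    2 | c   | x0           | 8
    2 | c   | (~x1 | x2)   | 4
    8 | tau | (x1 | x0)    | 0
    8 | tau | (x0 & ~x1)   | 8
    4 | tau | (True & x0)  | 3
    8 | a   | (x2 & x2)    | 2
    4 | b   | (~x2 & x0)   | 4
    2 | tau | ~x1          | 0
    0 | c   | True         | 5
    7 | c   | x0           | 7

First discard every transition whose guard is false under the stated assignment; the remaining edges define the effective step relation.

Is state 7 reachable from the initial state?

Guard filter leaves 12 enabled edge(s).
Layer 0: {0}
Layer 1: {5}  now seen {0,5}
Layer 2: {1,4}  now seen {0,1,4,5}
Layer 3: {6}  now seen {0,1,4,5,6}
Reach set: {0,1,4,5,6}

Answer: UNREACHABLE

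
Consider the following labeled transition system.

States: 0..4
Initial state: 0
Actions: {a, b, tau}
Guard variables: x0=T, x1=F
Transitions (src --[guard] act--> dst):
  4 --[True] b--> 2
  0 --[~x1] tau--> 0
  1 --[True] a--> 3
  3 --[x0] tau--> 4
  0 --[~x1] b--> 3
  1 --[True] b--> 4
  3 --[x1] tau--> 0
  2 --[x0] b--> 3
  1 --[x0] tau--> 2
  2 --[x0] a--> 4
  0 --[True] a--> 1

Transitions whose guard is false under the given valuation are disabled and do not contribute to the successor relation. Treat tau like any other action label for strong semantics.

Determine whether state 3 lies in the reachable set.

Answer: REACHABLE

Working:
Guard filter leaves 10 enabled edge(s).
depth 0: {0}
depth 1: {1,3}  total {0,1,3}
depth 2: {2,4}  total {0,1,2,3,4}
R = {0,1,2,3,4}
trace reaching 3: b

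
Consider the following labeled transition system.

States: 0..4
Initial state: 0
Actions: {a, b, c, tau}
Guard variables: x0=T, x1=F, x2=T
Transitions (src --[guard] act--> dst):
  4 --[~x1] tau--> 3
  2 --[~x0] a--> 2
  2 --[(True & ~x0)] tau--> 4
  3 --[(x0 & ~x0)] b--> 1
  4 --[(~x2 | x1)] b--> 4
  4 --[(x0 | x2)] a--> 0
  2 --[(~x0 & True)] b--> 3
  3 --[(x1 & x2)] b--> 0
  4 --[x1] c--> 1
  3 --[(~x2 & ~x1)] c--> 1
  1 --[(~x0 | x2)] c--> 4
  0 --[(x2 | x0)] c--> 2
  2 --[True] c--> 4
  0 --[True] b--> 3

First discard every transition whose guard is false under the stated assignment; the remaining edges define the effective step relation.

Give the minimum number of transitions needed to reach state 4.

Breadth-first toward 4:
  L0 = {0}
  L1 = {2,3}
  L2 = {4}
depth(4)=2, e.g. c·c

Answer: 2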